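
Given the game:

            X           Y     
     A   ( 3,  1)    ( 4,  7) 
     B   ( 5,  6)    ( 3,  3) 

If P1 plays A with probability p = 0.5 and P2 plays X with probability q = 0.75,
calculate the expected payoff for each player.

E[P1] = 3.875, E[P2] = 3.875

Work:
E[P1] = p·q·π₁(A,X) + p·(1-q)·π₁(A,Y) + (1-p)·q·π₁(B,X) + (1-p)·(1-q)·π₁(B,Y)
= 0.5·0.75·3 + 0.5·0.25·4 + 0.5·0.75·5 + 0.5·0.25·3
= 3.875

E[P2] = 3.875 (similar calculation)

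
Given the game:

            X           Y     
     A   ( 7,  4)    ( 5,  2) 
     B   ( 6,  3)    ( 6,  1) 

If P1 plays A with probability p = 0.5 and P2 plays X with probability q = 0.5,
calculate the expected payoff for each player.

E[P1] = 6.0, E[P2] = 2.5

Work:
E[P1] = p·q·π₁(A,X) + p·(1-q)·π₁(A,Y) + (1-p)·q·π₁(B,X) + (1-p)·(1-q)·π₁(B,Y)
= 0.5·0.5·7 + 0.5·0.5·5 + 0.5·0.5·6 + 0.5·0.5·6
= 6.0

E[P2] = 2.5 (similar calculation)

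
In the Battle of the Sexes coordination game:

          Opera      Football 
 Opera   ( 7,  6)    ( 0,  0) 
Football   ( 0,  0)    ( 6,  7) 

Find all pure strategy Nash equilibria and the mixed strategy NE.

Pure NE: (Opera, Opera) and (Football, Football); Mixed NE: p = 0.5385, q = 0.4615

Work:
Check pure NE:
(Opera, Opera): (7, 6) - no unilateral deviation beneficial
(Football, Football): (6, 7) - no unilateral deviation beneficial
Mixed NE: P1 plays Opera with p = 0.5385, P2 plays Opera with q = 0.4615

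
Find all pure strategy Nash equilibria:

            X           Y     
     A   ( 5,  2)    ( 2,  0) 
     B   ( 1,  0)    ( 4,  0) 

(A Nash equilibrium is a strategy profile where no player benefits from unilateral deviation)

Nash equilibrium: (A, X), (B, Y)

Work:
Best responses:
  P1 vs X: payoffs [5, 1] → best response A (payoff 5)
  P1 vs Y: payoffs [2, 4] → best response B (payoff 4)
  P2 vs A: payoffs [2, 0] → best response X (payoff 2)
  P2 vs B: payoffs [0, 0] → best response X/Y (payoff 0)
Mutual best responses: (A,X), (B,Y) → Nash equilibria.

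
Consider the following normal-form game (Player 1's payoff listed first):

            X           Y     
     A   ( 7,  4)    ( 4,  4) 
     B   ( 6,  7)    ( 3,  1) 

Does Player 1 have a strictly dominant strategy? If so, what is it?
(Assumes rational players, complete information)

Yes, Player 1's strictly dominant strategy is A

Work:
A strategy strictly dominates another if it gives a strictly higher payoff against every opponent action. Compare each pair of P1's strategies column-by-column:
  A vs B: [7 vs 6, 4 vs 3] → A strictly dominates B
  B vs A: [6 vs 7, 3 vs 4] → B does not strictly dominate A (column X: 6 ≤ 7)
A strictly dominates every other strategy → strictly dominant.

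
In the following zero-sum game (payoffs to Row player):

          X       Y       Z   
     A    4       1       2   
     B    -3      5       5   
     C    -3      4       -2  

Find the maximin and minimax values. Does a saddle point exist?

Maximin = 1, Minimax = 4, Saddle: False

Work:
Row minimums: [1, -3, -3] → maximin = 1
Column maximums: [4, 5, 5] → minimax = 4
No saddle point (maximin ≠ minimax). Mixed strategy needed.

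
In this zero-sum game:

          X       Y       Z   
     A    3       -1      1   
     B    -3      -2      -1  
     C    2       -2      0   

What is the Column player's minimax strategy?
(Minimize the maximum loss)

Column should play Y, value = -1

Work:
Column player minimizes Row's maximum payoff:
Column X: max payoff to Row = 3
Column Y: max payoff to Row = -1
Column Z: max payoff to Row = 1
Minimum is -1, achieved by column Y.
Minimax strategy: Y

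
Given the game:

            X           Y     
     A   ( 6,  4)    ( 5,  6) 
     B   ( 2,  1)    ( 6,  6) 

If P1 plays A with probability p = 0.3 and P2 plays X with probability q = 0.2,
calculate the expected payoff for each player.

E[P1] = 5.2, E[P2] = 5.18

Work:
E[P1] = p·q·π₁(A,X) + p·(1-q)·π₁(A,Y) + (1-p)·q·π₁(B,X) + (1-p)·(1-q)·π₁(B,Y)
= 0.3·0.2·6 + 0.3·0.8·5 + 0.7·0.2·2 + 0.7·0.8·6
= 5.2

E[P2] = 5.18 (similar calculation)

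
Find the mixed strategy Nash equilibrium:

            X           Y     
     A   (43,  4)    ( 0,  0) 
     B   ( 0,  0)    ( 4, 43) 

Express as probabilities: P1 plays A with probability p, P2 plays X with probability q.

p = 0.9149, q = 0.0851

Work:
Find probabilities that make opponent indifferent:
P2 chooses q to make P1 indifferent between A and B
P1 chooses p to make P2 indifferent between X and Y
Mixed NE: P1 plays (A: 0.9149, B: 0.0851), P2 plays (X: 0.0851, Y: 0.9149)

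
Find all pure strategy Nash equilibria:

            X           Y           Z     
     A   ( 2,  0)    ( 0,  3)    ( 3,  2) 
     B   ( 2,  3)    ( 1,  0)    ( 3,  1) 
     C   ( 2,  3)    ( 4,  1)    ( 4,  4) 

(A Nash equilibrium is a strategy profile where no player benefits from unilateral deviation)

Nash equilibrium: (B, X), (C, Z)

Work:
Best responses:
  P1 vs X: payoffs [2, 2, 2] → best response A/B/C (payoff 2)
  P1 vs Y: payoffs [0, 1, 4] → best response C (payoff 4)
  P1 vs Z: payoffs [3, 3, 4] → best response C (payoff 4)
  P2 vs A: payoffs [0, 3, 2] → best response Y (payoff 3)
  P2 vs B: payoffs [3, 0, 1] → best response X (payoff 3)
  P2 vs C: payoffs [3, 1, 4] → best response Z (payoff 4)
Mutual best responses: (B,X), (C,Z) → Nash equilibria.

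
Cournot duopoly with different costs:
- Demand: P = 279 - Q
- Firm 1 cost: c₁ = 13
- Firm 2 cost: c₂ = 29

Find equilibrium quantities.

q₁* = 94.0, q₂* = 78.0

Work:
Reaction: q₁ = (279 - 13 - q₂)/2
Reaction: q₂ = (279 - 29 - q₁)/2
Solve simultaneously:
q₁* = (279 - 2×13 + 29)/3 = 94.0
q₂* = (279 - 2×29 + 13)/3 = 78.0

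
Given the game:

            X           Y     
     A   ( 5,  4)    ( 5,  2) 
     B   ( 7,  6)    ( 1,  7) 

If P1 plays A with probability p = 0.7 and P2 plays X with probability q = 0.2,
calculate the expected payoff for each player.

E[P1] = 4.16, E[P2] = 3.72

Work:
E[P1] = p·q·π₁(A,X) + p·(1-q)·π₁(A,Y) + (1-p)·q·π₁(B,X) + (1-p)·(1-q)·π₁(B,Y)
= 0.7·0.2·5 + 0.7·0.8·5 + 0.3·0.2·7 + 0.3·0.8·1
= 4.16

E[P2] = 3.72 (similar calculation)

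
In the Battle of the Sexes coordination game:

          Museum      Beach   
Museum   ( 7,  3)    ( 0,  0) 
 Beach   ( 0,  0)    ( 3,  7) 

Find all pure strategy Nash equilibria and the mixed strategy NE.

Pure NE: (Museum, Museum) and (Beach, Beach); Mixed NE: p = 0.7, q = 0.3

Work:
Check pure NE:
(Museum, Museum): (7, 3) - no unilateral deviation beneficial
(Beach, Beach): (3, 7) - no unilateral deviation beneficial
Mixed NE: P1 plays Museum with p = 0.7, P2 plays Museum with q = 0.3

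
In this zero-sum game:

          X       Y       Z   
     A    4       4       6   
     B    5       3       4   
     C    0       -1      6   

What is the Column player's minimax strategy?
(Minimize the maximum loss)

Column should play Y, value = 4

Work:
Column player minimizes Row's maximum payoff:
Column X: max payoff to Row = 5
Column Y: max payoff to Row = 4
Column Z: max payoff to Row = 6
Minimum is 4, achieved by column Y.
Minimax strategy: Y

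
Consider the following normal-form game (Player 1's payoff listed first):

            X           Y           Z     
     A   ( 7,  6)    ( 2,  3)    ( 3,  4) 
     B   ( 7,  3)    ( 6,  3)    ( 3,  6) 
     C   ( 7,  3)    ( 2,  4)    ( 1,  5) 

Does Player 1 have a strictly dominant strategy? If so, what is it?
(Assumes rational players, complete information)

No strictly dominant strategy exists for Player 1

Work:
A strategy strictly dominates another if it gives a strictly higher payoff against every opponent action. Compare each pair of P1's strategies column-by-column:
  A vs B: [7 vs 7, 2 vs 6, 3 vs 3] → A does not strictly dominate B (column X: 7 ≤ 7)
  A vs C: [7 vs 7, 2 vs 2, 3 vs 1] → A does not strictly dominate C (column X: 7 ≤ 7)
  B vs A: [7 vs 7, 6 vs 2, 3 vs 3] → B does not strictly dominate A (column X: 7 ≤ 7)
  B vs C: [7 vs 7, 6 vs 2, 3 vs 1] → B does not strictly dominate C (column X: 7 ≤ 7)
  C vs A: [7 vs 7, 2 vs 2, 1 vs 3] → C does not strictly dominate A (column X: 7 ≤ 7)
  C vs B: [7 vs 7, 2 vs 6, 1 vs 3] → C does not strictly dominate B (column X: 7 ≤ 7)
No single strategy strictly dominates all others → no strictly dominant strategy.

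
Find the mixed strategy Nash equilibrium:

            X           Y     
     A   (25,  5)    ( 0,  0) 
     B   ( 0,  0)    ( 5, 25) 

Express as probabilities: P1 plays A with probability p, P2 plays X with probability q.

p = 0.8333, q = 0.1667

Work:
Find probabilities that make opponent indifferent:
P2 chooses q to make P1 indifferent between A and B
P1 chooses p to make P2 indifferent between X and Y
Mixed NE: P1 plays (A: 0.8333, B: 0.1667), P2 plays (X: 0.1667, Y: 0.8333)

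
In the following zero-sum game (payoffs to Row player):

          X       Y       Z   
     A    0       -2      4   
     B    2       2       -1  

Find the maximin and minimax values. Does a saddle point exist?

Maximin = -1, Minimax = 2, Saddle: False

Work:
Row minimums: [-2, -1] → maximin = -1
Column maximums: [2, 2, 4] → minimax = 2
No saddle point (maximin ≠ minimax). Mixed strategy needed.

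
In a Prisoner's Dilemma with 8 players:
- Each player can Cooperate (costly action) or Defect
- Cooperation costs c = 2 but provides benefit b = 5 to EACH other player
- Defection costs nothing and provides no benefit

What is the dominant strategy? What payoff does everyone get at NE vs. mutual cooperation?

Dominant: Defect; NE payoff = 0; Coop payoff = 33

Work:
Defect dominates (saves cost c = 2, benefit to others is external)
NE: All defect → everyone gets 0
If all cooperate: each receives (7)×5 - 2 = 33
Social dilemma: 33 > 0 but NE gives 0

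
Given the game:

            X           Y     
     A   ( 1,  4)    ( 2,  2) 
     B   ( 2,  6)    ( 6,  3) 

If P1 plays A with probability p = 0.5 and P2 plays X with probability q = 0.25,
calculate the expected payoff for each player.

E[P1] = 3.375, E[P2] = 3.125

Work:
E[P1] = p·q·π₁(A,X) + p·(1-q)·π₁(A,Y) + (1-p)·q·π₁(B,X) + (1-p)·(1-q)·π₁(B,Y)
= 0.5·0.25·1 + 0.5·0.75·2 + 0.5·0.25·2 + 0.5·0.75·6
= 3.375

E[P2] = 3.125 (similar calculation)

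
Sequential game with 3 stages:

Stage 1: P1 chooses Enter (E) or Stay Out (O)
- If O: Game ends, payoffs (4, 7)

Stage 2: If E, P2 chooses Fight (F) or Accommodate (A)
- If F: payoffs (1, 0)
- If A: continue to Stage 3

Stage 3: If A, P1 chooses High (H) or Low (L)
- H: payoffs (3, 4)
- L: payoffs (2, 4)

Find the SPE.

SPE: (O, A, H); Outcome (4, 7)

Work:
Stage 3: P1 chooses H (3 vs 2)
Stage 2: P2: F->0, A->4 (anticipating H). Choose A
Stage 1: P1: O->4, E->3 (anticipating A, H). Choose O
SPE path: O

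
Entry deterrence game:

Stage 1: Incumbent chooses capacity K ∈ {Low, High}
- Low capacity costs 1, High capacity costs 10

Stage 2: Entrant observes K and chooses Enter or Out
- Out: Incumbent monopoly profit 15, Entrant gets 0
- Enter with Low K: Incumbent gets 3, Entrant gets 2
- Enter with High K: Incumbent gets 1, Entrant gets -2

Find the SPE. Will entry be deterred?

SPE: (High, Enter|Low, Out|High); Entry deterred. Incumbent net profit = 5

Work:
After Low K: Entrant enters (2 > 0)
After High K: Entrant stays out (-2 < 0)
Incumbent: Low → 3−1=2, High → 15−10=5
Incumbent chooses High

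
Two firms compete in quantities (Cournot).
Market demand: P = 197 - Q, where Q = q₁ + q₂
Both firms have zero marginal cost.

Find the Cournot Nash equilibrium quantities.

q₁* = q₂* = 65.67; P* = 65.67

Work:
Profit: π_i = P·q_i = (a - q_i - q_j)·q_i
FOC: ∂π_i/∂q_i = a - 2q_i - q_j = 0
Reaction function: q_i = (197 - q_j)/2
Symmetry: q* = 197/3 = 65.67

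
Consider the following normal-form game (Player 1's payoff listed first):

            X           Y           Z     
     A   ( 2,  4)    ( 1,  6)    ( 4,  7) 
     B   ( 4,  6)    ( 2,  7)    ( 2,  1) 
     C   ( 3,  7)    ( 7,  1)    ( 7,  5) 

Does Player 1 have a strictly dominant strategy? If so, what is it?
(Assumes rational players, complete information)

No strictly dominant strategy exists for Player 1

Work:
A strategy strictly dominates another if it gives a strictly higher payoff against every opponent action. Compare each pair of P1's strategies column-by-column:
  A vs B: [2 vs 4, 1 vs 2, 4 vs 2] → A does not strictly dominate B (column X: 2 ≤ 4)
  A vs C: [2 vs 3, 1 vs 7, 4 vs 7] → A does not strictly dominate C (column X: 2 ≤ 3)
  B vs A: [4 vs 2, 2 vs 1, 2 vs 4] → B does not strictly dominate A (column Z: 2 ≤ 4)
  B vs C: [4 vs 3, 2 vs 7, 2 vs 7] → B does not strictly dominate C (column Y: 2 ≤ 7)
  C vs A: [3 vs 2, 7 vs 1, 7 vs 4] → C strictly dominates A
  C vs B: [3 vs 4, 7 vs 2, 7 vs 2] → C does not strictly dominate B (column X: 3 ≤ 4)
No single strategy strictly dominates all others → no strictly dominant strategy.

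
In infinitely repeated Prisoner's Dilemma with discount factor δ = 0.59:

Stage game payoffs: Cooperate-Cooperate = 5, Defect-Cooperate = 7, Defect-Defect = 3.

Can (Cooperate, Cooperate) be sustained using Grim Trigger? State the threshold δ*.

δ* = 0.5; since δ = 0.59 ≥ 0.5, cooperation can be sustained

Work:
For Grim Trigger:
Cooperate forever: 5/(1-δ)
Defect then punished: 7 + 3·δ/(1-δ)
Need: 5/(1-δ) ≥ 7 + 3·δ/(1-δ)
Solving: δ ≥ (T-R)/(T-P) = (7-5)/(7-3) = 0.5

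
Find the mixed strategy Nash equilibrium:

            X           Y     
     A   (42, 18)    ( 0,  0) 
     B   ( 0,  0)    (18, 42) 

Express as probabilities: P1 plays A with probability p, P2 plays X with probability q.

p = 0.7, q = 0.3

Work:
Find probabilities that make opponent indifferent:
P2 chooses q to make P1 indifferent between A and B
P1 chooses p to make P2 indifferent between X and Y
Mixed NE: P1 plays (A: 0.7, B: 0.3), P2 plays (X: 0.3, Y: 0.7)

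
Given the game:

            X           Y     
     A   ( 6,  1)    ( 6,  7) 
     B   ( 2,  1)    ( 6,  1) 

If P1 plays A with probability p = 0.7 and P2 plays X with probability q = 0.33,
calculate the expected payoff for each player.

E[P1] = 5.604, E[P2] = 3.814

Work:
E[P1] = p·q·π₁(A,X) + p·(1-q)·π₁(A,Y) + (1-p)·q·π₁(B,X) + (1-p)·(1-q)·π₁(B,Y)
= 0.7·0.33·6 + 0.7·0.67·6 + 0.3·0.33·2 + 0.3·0.67·6
= 5.604

E[P2] = 3.814 (similar calculation)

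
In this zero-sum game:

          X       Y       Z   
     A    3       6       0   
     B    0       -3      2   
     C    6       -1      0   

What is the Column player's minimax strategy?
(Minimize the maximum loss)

Column should play Z, value = 2

Work:
Column player minimizes Row's maximum payoff:
Column X: max payoff to Row = 6
Column Y: max payoff to Row = 6
Column Z: max payoff to Row = 2
Minimum is 2, achieved by column Z.
Minimax strategy: Z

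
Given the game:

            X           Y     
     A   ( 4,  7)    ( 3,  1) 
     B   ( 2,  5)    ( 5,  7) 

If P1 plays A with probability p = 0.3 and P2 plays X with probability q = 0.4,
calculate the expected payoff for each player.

E[P1] = 3.68, E[P2] = 5.36

Work:
E[P1] = p·q·π₁(A,X) + p·(1-q)·π₁(A,Y) + (1-p)·q·π₁(B,X) + (1-p)·(1-q)·π₁(B,Y)
= 0.3·0.4·4 + 0.3·0.6·3 + 0.7·0.4·2 + 0.7·0.6·5
= 3.68

E[P2] = 5.36 (similar calculation)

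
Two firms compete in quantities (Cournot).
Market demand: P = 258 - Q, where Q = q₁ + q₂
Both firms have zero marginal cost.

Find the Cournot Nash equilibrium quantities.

q₁* = q₂* = 86.0; P* = 86.0

Work:
Profit: π_i = P·q_i = (a - q_i - q_j)·q_i
FOC: ∂π_i/∂q_i = a - 2q_i - q_j = 0
Reaction function: q_i = (258 - q_j)/2
Symmetry: q* = 258/3 = 86.0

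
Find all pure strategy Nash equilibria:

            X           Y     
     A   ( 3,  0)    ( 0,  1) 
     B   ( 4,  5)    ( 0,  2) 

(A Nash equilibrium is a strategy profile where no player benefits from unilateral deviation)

Nash equilibrium: (A, Y), (B, X)

Work:
Best responses:
  P1 vs X: payoffs [3, 4] → best response B (payoff 4)
  P1 vs Y: payoffs [0, 0] → best response A/B (payoff 0)
  P2 vs A: payoffs [0, 1] → best response Y (payoff 1)
  P2 vs B: payoffs [5, 2] → best response X (payoff 5)
Mutual best responses: (A,Y), (B,X) → Nash equilibria.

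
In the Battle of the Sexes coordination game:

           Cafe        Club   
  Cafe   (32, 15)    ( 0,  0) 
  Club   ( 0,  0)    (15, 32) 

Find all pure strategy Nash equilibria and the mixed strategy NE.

Pure NE: (Cafe, Cafe) and (Club, Club); Mixed NE: p = 0.6809, q = 0.3191

Work:
Check pure NE:
(Cafe, Cafe): (32, 15) - no unilateral deviation beneficial
(Club, Club): (15, 32) - no unilateral deviation beneficial
Mixed NE: P1 plays Cafe with p = 0.6809, P2 plays Cafe with q = 0.3191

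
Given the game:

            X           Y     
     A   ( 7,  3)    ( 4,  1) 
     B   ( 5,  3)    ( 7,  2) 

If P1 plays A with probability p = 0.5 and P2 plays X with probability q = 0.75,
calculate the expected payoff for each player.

E[P1] = 5.875, E[P2] = 2.625

Work:
E[P1] = p·q·π₁(A,X) + p·(1-q)·π₁(A,Y) + (1-p)·q·π₁(B,X) + (1-p)·(1-q)·π₁(B,Y)
= 0.5·0.75·7 + 0.5·0.25·4 + 0.5·0.75·5 + 0.5·0.25·7
= 5.875

E[P2] = 2.625 (similar calculation)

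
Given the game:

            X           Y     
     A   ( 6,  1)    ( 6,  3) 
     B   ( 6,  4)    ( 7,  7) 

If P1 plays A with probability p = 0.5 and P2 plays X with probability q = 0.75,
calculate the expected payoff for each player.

E[P1] = 6.125, E[P2] = 3.125

Work:
E[P1] = p·q·π₁(A,X) + p·(1-q)·π₁(A,Y) + (1-p)·q·π₁(B,X) + (1-p)·(1-q)·π₁(B,Y)
= 0.5·0.75·6 + 0.5·0.25·6 + 0.5·0.75·6 + 0.5·0.25·7
= 6.125

E[P2] = 3.125 (similar calculation)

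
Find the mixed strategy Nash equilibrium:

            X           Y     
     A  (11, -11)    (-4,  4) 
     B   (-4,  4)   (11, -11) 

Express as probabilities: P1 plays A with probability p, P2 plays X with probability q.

p = 0.5, q = 0.5

Work:
Find probabilities that make opponent indifferent:
P2 chooses q to make P1 indifferent between A and B
P1 chooses p to make P2 indifferent between X and Y
Mixed NE: P1 plays (A: 0.5, B: 0.5), P2 plays (X: 0.5, Y: 0.5)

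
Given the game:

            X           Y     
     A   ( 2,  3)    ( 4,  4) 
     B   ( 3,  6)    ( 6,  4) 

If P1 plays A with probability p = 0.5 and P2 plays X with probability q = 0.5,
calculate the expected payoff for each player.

E[P1] = 3.75, E[P2] = 4.25

Work:
E[P1] = p·q·π₁(A,X) + p·(1-q)·π₁(A,Y) + (1-p)·q·π₁(B,X) + (1-p)·(1-q)·π₁(B,Y)
= 0.5·0.5·2 + 0.5·0.5·4 + 0.5·0.5·3 + 0.5·0.5·6
= 3.75

E[P2] = 4.25 (similar calculation)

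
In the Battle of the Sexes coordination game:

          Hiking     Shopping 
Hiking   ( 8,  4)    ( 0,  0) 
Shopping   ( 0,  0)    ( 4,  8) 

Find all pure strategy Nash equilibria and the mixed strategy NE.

Pure NE: (Hiking, Hiking) and (Shopping, Shopping); Mixed NE: p = 0.6667, q = 0.3333

Work:
Check pure NE:
(Hiking, Hiking): (8, 4) - no unilateral deviation beneficial
(Shopping, Shopping): (4, 8) - no unilateral deviation beneficial
Mixed NE: P1 plays Hiking with p = 0.6667, P2 plays Hiking with q = 0.3333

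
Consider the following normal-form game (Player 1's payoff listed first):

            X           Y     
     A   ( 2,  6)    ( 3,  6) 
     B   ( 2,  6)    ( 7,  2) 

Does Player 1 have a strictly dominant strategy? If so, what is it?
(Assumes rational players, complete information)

No strictly dominant strategy exists for Player 1

Work:
A strategy strictly dominates another if it gives a strictly higher payoff against every opponent action. Compare each pair of P1's strategies column-by-column:
  A vs B: [2 vs 2, 3 vs 7] → A does not strictly dominate B (column X: 2 ≤ 2)
  B vs A: [2 vs 2, 7 vs 3] → B does not strictly dominate A (column X: 2 ≤ 2)
No single strategy strictly dominates all others → no strictly dominant strategy.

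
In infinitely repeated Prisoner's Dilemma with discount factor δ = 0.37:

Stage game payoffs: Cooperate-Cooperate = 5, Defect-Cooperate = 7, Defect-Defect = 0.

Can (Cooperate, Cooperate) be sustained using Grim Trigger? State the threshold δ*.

δ* = 0.2857; since δ = 0.37 ≥ 0.2857, cooperation can be sustained

Work:
For Grim Trigger:
Cooperate forever: 5/(1-δ)
Defect then punished: 7 + 0·δ/(1-δ)
Need: 5/(1-δ) ≥ 7 + 0·δ/(1-δ)
Solving: δ ≥ (T-R)/(T-P) = (7-5)/(7-0) = 0.2857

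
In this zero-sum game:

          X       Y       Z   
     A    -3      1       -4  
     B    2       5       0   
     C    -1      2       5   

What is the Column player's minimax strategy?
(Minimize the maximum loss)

Column should play X, value = 2

Work:
Column player minimizes Row's maximum payoff:
Column X: max payoff to Row = 2
Column Y: max payoff to Row = 5
Column Z: max payoff to Row = 5
Minimum is 2, achieved by column X.
Minimax strategy: X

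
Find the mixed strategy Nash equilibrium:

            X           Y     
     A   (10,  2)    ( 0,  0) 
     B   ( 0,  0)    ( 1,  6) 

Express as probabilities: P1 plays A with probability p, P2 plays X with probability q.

p = 0.75, q = 0.0909

Work:
Find probabilities that make opponent indifferent:
P2 chooses q to make P1 indifferent between A and B
P1 chooses p to make P2 indifferent between X and Y
Mixed NE: P1 plays (A: 0.75, B: 0.25), P2 plays (X: 0.0909, Y: 0.9091)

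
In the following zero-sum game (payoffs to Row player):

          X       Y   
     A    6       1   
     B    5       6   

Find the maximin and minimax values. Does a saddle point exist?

Maximin = 5, Minimax = 6, Saddle: False

Work:
Row minimums: [1, 5] → maximin = 5
Column maximums: [6, 6] → minimax = 6
No saddle point (maximin ≠ minimax). Mixed strategy needed.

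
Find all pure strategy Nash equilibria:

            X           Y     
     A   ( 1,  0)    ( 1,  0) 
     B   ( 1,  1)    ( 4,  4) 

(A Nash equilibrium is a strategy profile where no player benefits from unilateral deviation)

Nash equilibrium: (A, X), (B, Y)

Work:
Best responses:
  P1 vs X: payoffs [1, 1] → best response A/B (payoff 1)
  P1 vs Y: payoffs [1, 4] → best response B (payoff 4)
  P2 vs A: payoffs [0, 0] → best response X/Y (payoff 0)
  P2 vs B: payoffs [1, 4] → best response Y (payoff 4)
Mutual best responses: (A,X), (B,Y) → Nash equilibria.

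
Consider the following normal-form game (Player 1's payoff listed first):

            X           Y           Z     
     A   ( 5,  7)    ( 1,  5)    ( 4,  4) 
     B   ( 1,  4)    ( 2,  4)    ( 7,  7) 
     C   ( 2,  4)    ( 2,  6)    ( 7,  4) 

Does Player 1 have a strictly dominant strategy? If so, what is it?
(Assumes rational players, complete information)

No strictly dominant strategy exists for Player 1

Work:
A strategy strictly dominates another if it gives a strictly higher payoff against every opponent action. Compare each pair of P1's strategies column-by-column:
  A vs B: [5 vs 1, 1 vs 2, 4 vs 7] → A does not strictly dominate B (column Y: 1 ≤ 2)
  A vs C: [5 vs 2, 1 vs 2, 4 vs 7] → A does not strictly dominate C (column Y: 1 ≤ 2)
  B vs A: [1 vs 5, 2 vs 1, 7 vs 4] → B does not strictly dominate A (column X: 1 ≤ 5)
  B vs C: [1 vs 2, 2 vs 2, 7 vs 7] → B does not strictly dominate C (column X: 1 ≤ 2)
  C vs A: [2 vs 5, 2 vs 1, 7 vs 4] → C does not strictly dominate A (column X: 2 ≤ 5)
  C vs B: [2 vs 1, 2 vs 2, 7 vs 7] → C does not strictly dominate B (column Y: 2 ≤ 2)
No single strategy strictly dominates all others → no strictly dominant strategy.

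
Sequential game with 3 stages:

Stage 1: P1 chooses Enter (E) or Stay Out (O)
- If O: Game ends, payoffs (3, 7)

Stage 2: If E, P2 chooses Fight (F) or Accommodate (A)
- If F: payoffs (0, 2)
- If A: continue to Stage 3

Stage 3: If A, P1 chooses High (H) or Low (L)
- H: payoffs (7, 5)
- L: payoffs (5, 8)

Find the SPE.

SPE: (E, A, H); Outcome (7, 5)

Work:
Stage 3: P1 chooses H (7 vs 5)
Stage 2: P2: F->2, A->5 (anticipating H). Choose A
Stage 1: P1: O->3, E->7 (anticipating A, H). Choose E
SPE path: E -> A -> H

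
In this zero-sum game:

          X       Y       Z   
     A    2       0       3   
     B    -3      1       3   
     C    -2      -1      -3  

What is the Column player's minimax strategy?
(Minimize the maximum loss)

Column should play Y, value = 1

Work:
Column player minimizes Row's maximum payoff:
Column X: max payoff to Row = 2
Column Y: max payoff to Row = 1
Column Z: max payoff to Row = 3
Minimum is 1, achieved by column Y.
Minimax strategy: Y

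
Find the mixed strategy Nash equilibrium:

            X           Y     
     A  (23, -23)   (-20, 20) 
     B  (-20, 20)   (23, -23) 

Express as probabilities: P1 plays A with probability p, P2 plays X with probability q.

p = 0.5, q = 0.5

Work:
Find probabilities that make opponent indifferent:
P2 chooses q to make P1 indifferent between A and B
P1 chooses p to make P2 indifferent between X and Y
Mixed NE: P1 plays (A: 0.5, B: 0.5), P2 plays (X: 0.5, Y: 0.5)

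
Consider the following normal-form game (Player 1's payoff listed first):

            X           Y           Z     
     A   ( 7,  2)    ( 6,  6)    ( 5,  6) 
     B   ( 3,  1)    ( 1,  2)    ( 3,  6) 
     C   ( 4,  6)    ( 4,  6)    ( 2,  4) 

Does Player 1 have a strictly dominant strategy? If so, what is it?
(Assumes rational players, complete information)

Yes, Player 1's strictly dominant strategy is A

Work:
A strategy strictly dominates another if it gives a strictly higher payoff against every opponent action. Compare each pair of P1's strategies column-by-column:
  A vs B: [7 vs 3, 6 vs 1, 5 vs 3] → A strictly dominates B
  A vs C: [7 vs 4, 6 vs 4, 5 vs 2] → A strictly dominates C
  B vs A: [3 vs 7, 1 vs 6, 3 vs 5] → B does not strictly dominate A (column X: 3 ≤ 7)
  B vs C: [3 vs 4, 1 vs 4, 3 vs 2] → B does not strictly dominate C (column X: 3 ≤ 4)
  C vs A: [4 vs 7, 4 vs 6, 2 vs 5] → C does not strictly dominate A (column X: 4 ≤ 7)
  C vs B: [4 vs 3, 4 vs 1, 2 vs 3] → C does not strictly dominate B (column Z: 2 ≤ 3)
A strictly dominates every other strategy → strictly dominant.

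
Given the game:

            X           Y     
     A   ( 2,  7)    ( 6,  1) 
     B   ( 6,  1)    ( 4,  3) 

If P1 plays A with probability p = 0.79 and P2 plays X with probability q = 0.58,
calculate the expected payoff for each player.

E[P1] = 3.9908, E[P2] = 3.9256

Work:
E[P1] = p·q·π₁(A,X) + p·(1-q)·π₁(A,Y) + (1-p)·q·π₁(B,X) + (1-p)·(1-q)·π₁(B,Y)
= 0.79·0.58·2 + 0.79·0.42·6 + 0.21·0.58·6 + 0.21·0.42·4
= 3.9908

E[P2] = 3.9256 (similar calculation)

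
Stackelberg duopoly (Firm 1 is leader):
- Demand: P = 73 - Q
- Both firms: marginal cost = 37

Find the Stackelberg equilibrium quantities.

q₁* (leader) = 18.0, q₂* (follower) = 9.0

Work:
Follower's reaction: q₂ = (a - c - q₁)/2
Leader substitutes: π₁ = q₁·(a - q₁ - (a-c-q₁)/2 - c)
FOC: q₁* = (73 - 37)/2 = 18.00
Then: q₂* = (73 - 37 - 18.0)/2 = 9.00
Leader has first-mover advantage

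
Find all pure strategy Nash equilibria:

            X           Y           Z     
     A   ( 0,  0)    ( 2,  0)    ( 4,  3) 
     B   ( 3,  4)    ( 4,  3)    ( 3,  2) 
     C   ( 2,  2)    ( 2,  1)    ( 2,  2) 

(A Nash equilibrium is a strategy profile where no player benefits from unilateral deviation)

Nash equilibrium: (A, Z), (B, X)

Work:
Best responses:
  P1 vs X: payoffs [0, 3, 2] → best response B (payoff 3)
  P1 vs Y: payoffs [2, 4, 2] → best response B (payoff 4)
  P1 vs Z: payoffs [4, 3, 2] → best response A (payoff 4)
  P2 vs A: payoffs [0, 0, 3] → best response Z (payoff 3)
  P2 vs B: payoffs [4, 3, 2] → best response X (payoff 4)
  P2 vs C: payoffs [2, 1, 2] → best response X/Z (payoff 2)
Mutual best responses: (A,Z), (B,X) → Nash equilibria.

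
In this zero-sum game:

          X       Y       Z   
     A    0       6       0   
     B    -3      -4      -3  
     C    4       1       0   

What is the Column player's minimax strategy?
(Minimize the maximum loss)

Column should play Z, value = 0

Work:
Column player minimizes Row's maximum payoff:
Column X: max payoff to Row = 4
Column Y: max payoff to Row = 6
Column Z: max payoff to Row = 0
Minimum is 0, achieved by column Z.
Minimax strategy: Z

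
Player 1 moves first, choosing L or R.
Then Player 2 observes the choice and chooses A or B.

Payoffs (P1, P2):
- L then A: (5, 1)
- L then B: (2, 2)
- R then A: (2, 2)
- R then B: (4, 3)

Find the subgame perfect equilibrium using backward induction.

P1 plays R, P2 plays B after L and B after R; Payoff (4, 3)

Work:
Backward induction:
After L: P2 chooses B → P1 gets 2
After R: P2 chooses B → P1 gets 4
P1 chooses R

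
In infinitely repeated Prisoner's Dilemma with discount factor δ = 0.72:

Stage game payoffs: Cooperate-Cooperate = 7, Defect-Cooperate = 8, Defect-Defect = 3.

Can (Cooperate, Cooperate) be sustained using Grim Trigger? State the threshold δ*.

δ* = 0.2; since δ = 0.72 ≥ 0.2, cooperation can be sustained

Work:
For Grim Trigger:
Cooperate forever: 7/(1-δ)
Defect then punished: 8 + 3·δ/(1-δ)
Need: 7/(1-δ) ≥ 8 + 3·δ/(1-δ)
Solving: δ ≥ (T-R)/(T-P) = (8-7)/(8-3) = 0.2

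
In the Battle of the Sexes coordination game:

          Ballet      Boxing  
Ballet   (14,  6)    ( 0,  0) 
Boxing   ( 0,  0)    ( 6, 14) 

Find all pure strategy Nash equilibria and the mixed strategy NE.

Pure NE: (Ballet, Ballet) and (Boxing, Boxing); Mixed NE: p = 0.7, q = 0.3

Work:
Check pure NE:
(Ballet, Ballet): (14, 6) - no unilateral deviation beneficial
(Boxing, Boxing): (6, 14) - no unilateral deviation beneficial
Mixed NE: P1 plays Ballet with p = 0.7, P2 plays Ballet with q = 0.3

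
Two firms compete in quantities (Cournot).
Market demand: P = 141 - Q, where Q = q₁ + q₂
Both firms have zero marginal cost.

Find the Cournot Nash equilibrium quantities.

q₁* = q₂* = 47.0; P* = 47.0

Work:
Profit: π_i = P·q_i = (a - q_i - q_j)·q_i
FOC: ∂π_i/∂q_i = a - 2q_i - q_j = 0
Reaction function: q_i = (141 - q_j)/2
Symmetry: q* = 141/3 = 47.0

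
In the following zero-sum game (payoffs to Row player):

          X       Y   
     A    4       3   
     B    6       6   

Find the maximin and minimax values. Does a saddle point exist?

Maximin = 6, Minimax = 6, Saddle: True

Work:
Row minimums: [3, 6] → maximin = 6
Column maximums: [6, 6] → minimax = 6
Saddle point exists! Game value = 6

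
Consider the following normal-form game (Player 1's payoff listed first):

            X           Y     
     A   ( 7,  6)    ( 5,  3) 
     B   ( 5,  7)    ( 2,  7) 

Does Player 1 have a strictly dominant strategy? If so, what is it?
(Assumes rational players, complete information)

Yes, Player 1's strictly dominant strategy is A

Work:
A strategy strictly dominates another if it gives a strictly higher payoff against every opponent action. Compare each pair of P1's strategies column-by-column:
  A vs B: [7 vs 5, 5 vs 2] → A strictly dominates B
  B vs A: [5 vs 7, 2 vs 5] → B does not strictly dominate A (column X: 5 ≤ 7)
A strictly dominates every other strategy → strictly dominant.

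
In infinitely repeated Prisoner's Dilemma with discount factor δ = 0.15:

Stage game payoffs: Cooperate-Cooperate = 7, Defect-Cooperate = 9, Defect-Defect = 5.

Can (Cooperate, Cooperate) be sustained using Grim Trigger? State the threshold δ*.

δ* = 0.5; since δ = 0.15 < 0.5, cooperation cannot be sustained

Work:
For Grim Trigger:
Cooperate forever: 7/(1-δ)
Defect then punished: 9 + 5·δ/(1-δ)
Need: 7/(1-δ) ≥ 9 + 5·δ/(1-δ)
Solving: δ ≥ (T-R)/(T-P) = (9-7)/(9-5) = 0.5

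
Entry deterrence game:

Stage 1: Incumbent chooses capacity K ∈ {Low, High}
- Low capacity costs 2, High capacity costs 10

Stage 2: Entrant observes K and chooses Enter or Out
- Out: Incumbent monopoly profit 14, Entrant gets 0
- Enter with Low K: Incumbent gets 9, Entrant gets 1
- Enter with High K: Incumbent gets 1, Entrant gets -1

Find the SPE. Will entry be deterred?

SPE: (Low, Enter|Low, Out|High); Entry not deterred. Incumbent net profit = 7, Entrant gets 1

Work:
After Low K: Entrant enters (1 > 0)
After High K: Entrant stays out (-1 < 0)
Incumbent: Low → 9−2=7, High → 14−10=4
Incumbent chooses Low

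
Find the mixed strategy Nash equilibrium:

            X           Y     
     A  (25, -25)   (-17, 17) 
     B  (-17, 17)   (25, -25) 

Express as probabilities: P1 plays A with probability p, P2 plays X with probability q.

p = 0.5, q = 0.5

Work:
Find probabilities that make opponent indifferent:
P2 chooses q to make P1 indifferent between A and B
P1 chooses p to make P2 indifferent between X and Y
Mixed NE: P1 plays (A: 0.5, B: 0.5), P2 plays (X: 0.5, Y: 0.5)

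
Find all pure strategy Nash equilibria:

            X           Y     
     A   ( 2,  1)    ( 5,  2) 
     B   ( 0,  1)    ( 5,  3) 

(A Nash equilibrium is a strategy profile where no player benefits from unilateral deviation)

Nash equilibrium: (A, Y), (B, Y)

Work:
Best responses:
  P1 vs X: payoffs [2, 0] → best response A (payoff 2)
  P1 vs Y: payoffs [5, 5] → best response A/B (payoff 5)
  P2 vs A: payoffs [1, 2] → best response Y (payoff 2)
  P2 vs B: payoffs [1, 3] → best response Y (payoff 3)
Mutual best responses: (A,Y), (B,Y) → Nash equilibria.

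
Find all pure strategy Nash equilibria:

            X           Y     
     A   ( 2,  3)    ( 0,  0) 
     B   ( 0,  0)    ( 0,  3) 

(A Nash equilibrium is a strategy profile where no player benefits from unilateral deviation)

Nash equilibrium: (A, X), (B, Y)

Work:
Best responses:
  P1 vs X: payoffs [2, 0] → best response A (payoff 2)
  P1 vs Y: payoffs [0, 0] → best response A/B (payoff 0)
  P2 vs A: payoffs [3, 0] → best response X (payoff 3)
  P2 vs B: payoffs [0, 3] → best response Y (payoff 3)
Mutual best responses: (A,X), (B,Y) → Nash equilibria.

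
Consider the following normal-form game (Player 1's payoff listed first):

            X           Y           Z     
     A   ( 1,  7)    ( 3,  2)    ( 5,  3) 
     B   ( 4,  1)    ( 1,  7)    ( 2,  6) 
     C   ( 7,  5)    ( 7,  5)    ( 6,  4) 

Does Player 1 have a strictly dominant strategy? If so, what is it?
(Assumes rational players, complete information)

Yes, Player 1's strictly dominant strategy is C

Work:
A strategy strictly dominates another if it gives a strictly higher payoff against every opponent action. Compare each pair of P1's strategies column-by-column:
  A vs B: [1 vs 4, 3 vs 1, 5 vs 2] → A does not strictly dominate B (column X: 1 ≤ 4)
  A vs C: [1 vs 7, 3 vs 7, 5 vs 6] → A does not strictly dominate C (column X: 1 ≤ 7)
  B vs A: [4 vs 1, 1 vs 3, 2 vs 5] → B does not strictly dominate A (column Y: 1 ≤ 3)
  B vs C: [4 vs 7, 1 vs 7, 2 vs 6] → B does not strictly dominate C (column X: 4 ≤ 7)
  C vs A: [7 vs 1, 7 vs 3, 6 vs 5] → C strictly dominates A
  C vs B: [7 vs 4, 7 vs 1, 6 vs 2] → C strictly dominates B
C strictly dominates every other strategy → strictly dominant.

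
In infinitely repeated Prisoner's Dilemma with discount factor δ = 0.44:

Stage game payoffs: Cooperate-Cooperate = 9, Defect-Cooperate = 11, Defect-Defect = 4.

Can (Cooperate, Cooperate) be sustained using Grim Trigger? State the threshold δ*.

δ* = 0.2857; since δ = 0.44 ≥ 0.2857, cooperation can be sustained

Work:
For Grim Trigger:
Cooperate forever: 9/(1-δ)
Defect then punished: 11 + 4·δ/(1-δ)
Need: 9/(1-δ) ≥ 11 + 4·δ/(1-δ)
Solving: δ ≥ (T-R)/(T-P) = (11-9)/(11-4) = 0.2857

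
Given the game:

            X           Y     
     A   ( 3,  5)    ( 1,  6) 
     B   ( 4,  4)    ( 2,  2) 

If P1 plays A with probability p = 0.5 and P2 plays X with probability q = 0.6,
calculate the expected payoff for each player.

E[P1] = 2.7, E[P2] = 4.3

Work:
E[P1] = p·q·π₁(A,X) + p·(1-q)·π₁(A,Y) + (1-p)·q·π₁(B,X) + (1-p)·(1-q)·π₁(B,Y)
= 0.5·0.6·3 + 0.5·0.4·1 + 0.5·0.6·4 + 0.5·0.4·2
= 2.7

E[P2] = 4.3 (similar calculation)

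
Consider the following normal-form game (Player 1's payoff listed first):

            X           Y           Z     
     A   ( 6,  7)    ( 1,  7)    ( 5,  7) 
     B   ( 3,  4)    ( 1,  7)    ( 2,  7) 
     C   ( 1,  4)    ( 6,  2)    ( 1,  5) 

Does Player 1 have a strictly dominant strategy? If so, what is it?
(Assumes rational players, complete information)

No strictly dominant strategy exists for Player 1

Work:
A strategy strictly dominates another if it gives a strictly higher payoff against every opponent action. Compare each pair of P1's strategies column-by-column:
  A vs B: [6 vs 3, 1 vs 1, 5 vs 2] → A does not strictly dominate B (column Y: 1 ≤ 1)
  A vs C: [6 vs 1, 1 vs 6, 5 vs 1] → A does not strictly dominate C (column Y: 1 ≤ 6)
  B vs A: [3 vs 6, 1 vs 1, 2 vs 5] → B does not strictly dominate A (column X: 3 ≤ 6)
  B vs C: [3 vs 1, 1 vs 6, 2 vs 1] → B does not strictly dominate C (column Y: 1 ≤ 6)
  C vs A: [1 vs 6, 6 vs 1, 1 vs 5] → C does not strictly dominate A (column X: 1 ≤ 6)
  C vs B: [1 vs 3, 6 vs 1, 1 vs 2] → C does not strictly dominate B (column X: 1 ≤ 3)
No single strategy strictly dominates all others → no strictly dominant strategy.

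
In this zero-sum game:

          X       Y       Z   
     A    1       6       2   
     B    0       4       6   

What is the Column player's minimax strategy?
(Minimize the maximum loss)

Column should play X, value = 1

Work:
Column player minimizes Row's maximum payoff:
Column X: max payoff to Row = 1
Column Y: max payoff to Row = 6
Column Z: max payoff to Row = 6
Minimum is 1, achieved by column X.
Minimax strategy: X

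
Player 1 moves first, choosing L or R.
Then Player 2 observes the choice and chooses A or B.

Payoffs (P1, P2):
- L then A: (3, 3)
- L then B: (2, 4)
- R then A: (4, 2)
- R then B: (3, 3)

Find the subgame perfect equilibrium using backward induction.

P1 plays R, P2 plays B after L and B after R; Payoff (3, 3)

Work:
Backward induction:
After L: P2 chooses B → P1 gets 2
After R: P2 chooses B → P1 gets 3
P1 chooses R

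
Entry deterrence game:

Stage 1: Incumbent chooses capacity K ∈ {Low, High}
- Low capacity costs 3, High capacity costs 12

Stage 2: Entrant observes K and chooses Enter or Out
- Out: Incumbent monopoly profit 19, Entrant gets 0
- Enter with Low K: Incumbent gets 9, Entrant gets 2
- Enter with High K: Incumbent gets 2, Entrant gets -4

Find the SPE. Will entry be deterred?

SPE: (High, Enter|Low, Out|High); Entry deterred. Incumbent net profit = 7

Work:
After Low K: Entrant enters (2 > 0)
After High K: Entrant stays out (-4 < 0)
Incumbent: Low → 9−3=6, High → 19−12=7
Incumbent chooses High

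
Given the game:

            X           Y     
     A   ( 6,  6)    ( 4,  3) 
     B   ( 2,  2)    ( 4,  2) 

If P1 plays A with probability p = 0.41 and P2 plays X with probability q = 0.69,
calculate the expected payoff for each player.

E[P1] = 3.7516, E[P2] = 3.2587

Work:
E[P1] = p·q·π₁(A,X) + p·(1-q)·π₁(A,Y) + (1-p)·q·π₁(B,X) + (1-p)·(1-q)·π₁(B,Y)
= 0.41·0.69·6 + 0.41·0.31·4 + 0.59·0.69·2 + 0.59·0.31·4
= 3.7516

E[P2] = 3.2587 (similar calculation)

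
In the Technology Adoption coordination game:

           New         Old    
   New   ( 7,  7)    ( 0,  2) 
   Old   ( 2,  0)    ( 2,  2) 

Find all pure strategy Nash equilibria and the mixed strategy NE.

Pure NE: (New, New) and (Old, Old); Mixed NE: p = 0.2857, q = 0.2857

Work:
Check pure NE:
(New, New): (7, 7) - no unilateral deviation beneficial
(Old, Old): (2, 2) - no unilateral deviation beneficial
Mixed NE: P1 plays New with p = 0.2857, P2 plays New with q = 0.2857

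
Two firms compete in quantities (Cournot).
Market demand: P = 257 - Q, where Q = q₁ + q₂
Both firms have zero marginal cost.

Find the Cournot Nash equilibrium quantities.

q₁* = q₂* = 85.67; P* = 85.67

Work:
Profit: π_i = P·q_i = (a - q_i - q_j)·q_i
FOC: ∂π_i/∂q_i = a - 2q_i - q_j = 0
Reaction function: q_i = (257 - q_j)/2
Symmetry: q* = 257/3 = 85.67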